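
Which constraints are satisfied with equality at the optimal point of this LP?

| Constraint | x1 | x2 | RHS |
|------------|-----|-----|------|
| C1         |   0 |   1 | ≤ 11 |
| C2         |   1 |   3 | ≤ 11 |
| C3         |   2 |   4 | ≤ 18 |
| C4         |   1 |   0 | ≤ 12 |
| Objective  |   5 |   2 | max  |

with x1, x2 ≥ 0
Optimal: x1 = 9, x2 = 0
Slack at optimum:
  C1: slack = 11
  C2: slack = 2
  C3: slack = 0 (binding)
  C4: slack = 3
  x1 ≥ 0: x1 = 9
  x2 ≥ 0: x2 = 0 (binding)
Binding constraints: C3, x2 ≥ 0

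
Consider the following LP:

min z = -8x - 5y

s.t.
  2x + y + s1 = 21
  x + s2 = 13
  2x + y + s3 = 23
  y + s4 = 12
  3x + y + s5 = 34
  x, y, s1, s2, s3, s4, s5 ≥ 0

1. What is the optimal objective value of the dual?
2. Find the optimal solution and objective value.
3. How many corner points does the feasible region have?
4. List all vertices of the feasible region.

1. -96 (by strong duality, equal to the primal optimum)
2. x = 4.5, y = 12, z = -96
3. 4
4. (0, 0), (10.5, 0), (4.5, 12), (0, 12)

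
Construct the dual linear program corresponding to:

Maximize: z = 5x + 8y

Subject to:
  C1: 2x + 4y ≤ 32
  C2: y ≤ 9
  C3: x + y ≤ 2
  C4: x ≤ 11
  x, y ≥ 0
Minimize: z = 32y1 + 9y2 + 2y3 + 11y4

Subject to:
  C1: -2y1 - y3 - y4 ≤ -5
  C2: -4y1 - y2 - y3 ≤ -8
  y1, y2, y3, y4 ≥ 0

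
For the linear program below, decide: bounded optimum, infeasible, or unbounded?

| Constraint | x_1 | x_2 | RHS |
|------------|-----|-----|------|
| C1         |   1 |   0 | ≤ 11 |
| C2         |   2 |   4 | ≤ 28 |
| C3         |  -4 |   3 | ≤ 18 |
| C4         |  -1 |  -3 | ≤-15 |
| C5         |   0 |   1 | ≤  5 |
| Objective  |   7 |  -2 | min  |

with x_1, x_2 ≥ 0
The point (0, 5) satisfies every constraint, so the LP is feasible; the constraints give x_1 ≤ 11 and x_2 ≤ 5, which with x_1, x_2 ≥ 0 keep the feasible region inside a bounded box. A feasible, bounded LP attains a finite optimum at a vertex.

Feasible with finite optimum z* = -10 at (0, 5).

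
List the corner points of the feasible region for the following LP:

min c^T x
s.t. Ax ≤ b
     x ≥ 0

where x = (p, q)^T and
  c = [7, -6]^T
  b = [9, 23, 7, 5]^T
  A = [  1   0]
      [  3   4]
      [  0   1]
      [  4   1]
Each vertex is the intersection of two constraint boundaries that also satisfies all remaining constraints:
  p = 0 and q = 0 → (0, 0)
  4p + q = 5 and q = 0 → (1.25, 0)
  4p + q = 5 and p = 0 → (0, 5)

Vertices: (0, 0), (1.25, 0), (0, 5)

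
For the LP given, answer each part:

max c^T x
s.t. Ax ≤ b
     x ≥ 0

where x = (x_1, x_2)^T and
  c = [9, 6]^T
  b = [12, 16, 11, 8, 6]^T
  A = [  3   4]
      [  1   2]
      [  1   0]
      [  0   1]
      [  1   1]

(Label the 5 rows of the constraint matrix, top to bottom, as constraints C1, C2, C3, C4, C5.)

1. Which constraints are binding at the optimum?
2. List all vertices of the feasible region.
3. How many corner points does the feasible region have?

1. C1, x_2 ≥ 0
2. (0, 0), (4, 0), (0, 3)
3. 3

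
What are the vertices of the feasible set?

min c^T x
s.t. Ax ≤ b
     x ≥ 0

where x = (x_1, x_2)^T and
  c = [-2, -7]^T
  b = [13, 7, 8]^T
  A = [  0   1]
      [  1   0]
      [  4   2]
Each vertex is the intersection of two constraint boundaries that also satisfies all remaining constraints:
  x_1 = 0 and x_2 = 0 → (0, 0)
  4x_1 + 2x_2 = 8 and x_2 = 0 → (2, 0)
  4x_1 + 2x_2 = 8 and x_1 = 0 → (0, 4)

Vertices: (0, 0), (2, 0), (0, 4)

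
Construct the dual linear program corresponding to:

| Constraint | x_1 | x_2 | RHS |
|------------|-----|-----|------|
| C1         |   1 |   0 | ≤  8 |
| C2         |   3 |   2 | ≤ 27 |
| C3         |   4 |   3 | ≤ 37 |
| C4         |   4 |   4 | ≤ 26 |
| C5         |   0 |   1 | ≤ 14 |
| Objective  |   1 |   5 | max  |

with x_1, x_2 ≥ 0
Minimize: z = 8y1 + 27y2 + 37y3 + 26y4 + 14y5

Subject to:
  C1: -y1 - 3y2 - 4y3 - 4y4 ≤ -1
  C2: -2y2 - 3y3 - 4y4 - y5 ≤ -5
  y1, y2, y3, y4, y5 ≥ 0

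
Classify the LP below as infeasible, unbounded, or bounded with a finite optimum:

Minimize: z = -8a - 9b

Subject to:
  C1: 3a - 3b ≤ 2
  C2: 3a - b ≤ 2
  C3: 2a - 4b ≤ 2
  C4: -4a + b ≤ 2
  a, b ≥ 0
Feasible point: (0, 0) satisfies every constraint, so the LP is feasible.
Direction d = (1, 3): for each constraint row a, a·d ≤ 0 —
  (3)(1) + (-3)(3) = -6 ≤ 0
  (3)(1) + (-1)(3) = 0 ≤ 0
  (2)(1) + (-4)(3) = -10 ≤ 0
  (-4)(1) + (1)(3) = -1 ≤ 0
and d ≥ 0, so (0, 0) + t·d stays feasible for every t ≥ 0. Along this ray z = -8a - 9b changes by -35 per unit t, so z → −∞.

The LP is unbounded; z can be made arbitrarily small.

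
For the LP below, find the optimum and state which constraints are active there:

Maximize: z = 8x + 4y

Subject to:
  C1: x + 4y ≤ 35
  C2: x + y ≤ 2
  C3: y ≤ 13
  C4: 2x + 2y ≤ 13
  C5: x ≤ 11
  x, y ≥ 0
Optimal: x = 2, y = 0
Slack at optimum:
  C1: slack = 33
  C2: slack = 0 (binding)
  C3: slack = 13
  C4: slack = 9
  C5: slack = 9
  x ≥ 0: x = 2
  y ≥ 0: y = 0 (binding)
Binding constraints: C2, y ≥ 0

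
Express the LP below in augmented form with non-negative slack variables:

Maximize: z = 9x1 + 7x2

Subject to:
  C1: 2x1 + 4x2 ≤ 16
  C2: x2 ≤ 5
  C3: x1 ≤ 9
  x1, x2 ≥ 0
max z = 9x1 + 7x2

s.t.
  2x1 + 4x2 + s1 = 16
  x2 + s2 = 5
  x1 + s3 = 9
  x1, x2, s1, s2, s3 ≥ 0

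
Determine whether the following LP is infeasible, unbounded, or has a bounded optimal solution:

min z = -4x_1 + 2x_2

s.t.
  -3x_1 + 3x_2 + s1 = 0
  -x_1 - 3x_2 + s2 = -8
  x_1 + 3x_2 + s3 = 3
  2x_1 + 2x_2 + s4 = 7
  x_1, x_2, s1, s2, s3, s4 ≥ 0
The row x_1 + 3x_2 + s3 = 3 with s3 ≥ 0 requires x_1 + 3x_2 ≤ 3, while the row -x_1 - 3x_2 + s2 = -8 with s2 ≥ 0 is equivalent to x_1 + 3x_2 ≥ 8. Together they would need 8 ≤ x_1 + 3x_2 ≤ 3, which is impossible since 8 > 3. No point satisfies all constraints.

Infeasible: no point satisfies all constraints simultaneously.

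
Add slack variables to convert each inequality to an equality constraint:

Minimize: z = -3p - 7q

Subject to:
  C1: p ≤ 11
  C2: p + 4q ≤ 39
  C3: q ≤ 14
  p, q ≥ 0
min z = -3p - 7q

s.t.
  p + s1 = 11
  p + 4q + s2 = 39
  q + s3 = 14
  p, q, s1, s2, s3 ≥ 0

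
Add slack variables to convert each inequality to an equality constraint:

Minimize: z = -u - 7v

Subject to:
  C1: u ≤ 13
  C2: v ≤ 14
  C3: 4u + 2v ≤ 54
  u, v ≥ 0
min z = -u - 7v

s.t.
  u + s1 = 13
  v + s2 = 14
  4u + 2v + s3 = 54
  u, v, s1, s2, s3 ≥ 0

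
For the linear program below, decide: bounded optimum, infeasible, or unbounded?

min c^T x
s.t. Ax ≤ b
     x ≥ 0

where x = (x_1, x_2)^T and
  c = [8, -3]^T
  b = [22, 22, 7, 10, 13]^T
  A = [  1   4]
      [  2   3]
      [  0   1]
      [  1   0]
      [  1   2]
The point (0, 5.5) satisfies every constraint, so the LP is feasible; the constraints give x_1 ≤ 10 and x_2 ≤ 7, which with x_1, x_2 ≥ 0 keep the feasible region inside a bounded box. A feasible, bounded LP attains a finite optimum at a vertex.

Bounded optimum: z* = -16.5 at (0, 5.5).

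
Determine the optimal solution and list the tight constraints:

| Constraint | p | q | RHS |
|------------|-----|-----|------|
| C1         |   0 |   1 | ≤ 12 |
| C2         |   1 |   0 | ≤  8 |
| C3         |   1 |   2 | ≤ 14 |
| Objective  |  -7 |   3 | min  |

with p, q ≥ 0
Optimal: p = 8, q = 0
Slack at optimum:
  C1: slack = 12
  C2: slack = 0 (binding)
  C3: slack = 6
  p ≥ 0: p = 8
  q ≥ 0: q = 0 (binding)
Binding constraints: C2, q ≥ 0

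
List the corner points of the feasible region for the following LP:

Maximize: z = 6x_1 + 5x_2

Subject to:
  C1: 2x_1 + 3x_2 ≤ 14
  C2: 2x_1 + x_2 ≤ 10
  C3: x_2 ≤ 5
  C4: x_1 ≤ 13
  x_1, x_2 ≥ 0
Each vertex is the intersection of two constraint boundaries that also satisfies all remaining constraints:
  x_1 = 0 and x_2 = 0 → (0, 0)
  2x_1 + x_2 = 10 and x_2 = 0 → (5, 0)
  2x_1 + 3x_2 = 14 and 2x_1 + x_2 = 10 → (4, 2)
  2x_1 + 3x_2 = 14 and x_1 = 0 → (0, 4.667)

Vertices: (0, 0), (5, 0), (4, 2), (0, 4.667)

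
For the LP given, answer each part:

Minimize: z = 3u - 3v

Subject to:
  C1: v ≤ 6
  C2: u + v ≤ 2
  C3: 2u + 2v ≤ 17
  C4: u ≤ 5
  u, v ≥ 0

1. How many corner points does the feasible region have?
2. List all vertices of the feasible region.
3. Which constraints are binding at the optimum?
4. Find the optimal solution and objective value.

1. 3
2. (0, 0), (2, 0), (0, 2)
3. C2, u ≥ 0
4. u = 0, v = 2, z = -6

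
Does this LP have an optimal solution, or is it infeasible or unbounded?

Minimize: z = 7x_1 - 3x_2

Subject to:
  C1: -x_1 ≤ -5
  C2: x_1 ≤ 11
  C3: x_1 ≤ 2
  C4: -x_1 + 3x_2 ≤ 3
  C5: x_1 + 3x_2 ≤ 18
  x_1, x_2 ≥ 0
C3 requires x_1 ≤ 2, while C1 (-x_1 ≤ -5) is equivalent to x_1 ≥ 5. Together they would need 5 ≤ x_1 ≤ 2, which is impossible since 5 > 2. No point satisfies all constraints.

Infeasible: no point satisfies all constraints simultaneously.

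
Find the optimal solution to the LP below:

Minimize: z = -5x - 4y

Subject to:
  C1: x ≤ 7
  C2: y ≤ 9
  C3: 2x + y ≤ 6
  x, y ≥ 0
Each vertex is the intersection of two constraint boundaries that also satisfies all remaining constraints:
  x = 0 and y = 0 → (0, 0)
  2x + y = 6 and y = 0 → (3, 0)
  2x + y = 6 and x = 0 → (0, 6)

Evaluating z = -5x - 4y at each vertex:
  (0, 0): z = 0
  (3, 0): z = -15
  (0, 6): z = -24

The minimum is at (0, 6) with z = -24.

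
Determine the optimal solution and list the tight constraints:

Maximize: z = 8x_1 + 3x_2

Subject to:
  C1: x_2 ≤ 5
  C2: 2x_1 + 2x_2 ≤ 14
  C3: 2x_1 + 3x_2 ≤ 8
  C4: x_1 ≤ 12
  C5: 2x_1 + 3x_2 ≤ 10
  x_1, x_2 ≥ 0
Optimal: x_1 = 4, x_2 = 0
Slack at optimum:
  C1: slack = 5
  C2: slack = 6
  C3: slack = 0 (binding)
  C4: slack = 8
  C5: slack = 2
  x_1 ≥ 0: x_1 = 4
  x_2 ≥ 0: x_2 = 0 (binding)
Binding constraints: C3, x_2 ≥ 0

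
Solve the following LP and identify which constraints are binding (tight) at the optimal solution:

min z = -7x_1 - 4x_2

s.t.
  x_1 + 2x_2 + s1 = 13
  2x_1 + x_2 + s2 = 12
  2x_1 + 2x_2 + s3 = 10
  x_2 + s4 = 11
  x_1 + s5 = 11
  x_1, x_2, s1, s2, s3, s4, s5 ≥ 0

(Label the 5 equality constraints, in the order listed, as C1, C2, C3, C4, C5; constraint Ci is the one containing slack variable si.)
Optimal: x_1 = 5, x_2 = 0
Slack at optimum:
  C1: slack = 8
  C2: slack = 2
  C3: slack = 0 (binding)
  C4: slack = 11
  C5: slack = 6
  x_1 ≥ 0: x_1 = 5
  x_2 ≥ 0: x_2 = 0 (binding)
Binding constraints: C3, x_2 ≥ 0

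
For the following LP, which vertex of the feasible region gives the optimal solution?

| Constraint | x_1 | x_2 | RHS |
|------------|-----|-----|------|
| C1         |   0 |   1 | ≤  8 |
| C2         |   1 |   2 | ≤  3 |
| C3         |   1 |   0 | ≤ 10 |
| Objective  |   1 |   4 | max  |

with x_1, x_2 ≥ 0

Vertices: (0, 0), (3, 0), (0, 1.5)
Evaluating z = x_1 + 4x_2 at each vertex:
  (0, 0): z = 0
  (3, 0): z = 3
  (0, 1.5): z = 6

The largest value is z = 6, attained at (0, 1.5).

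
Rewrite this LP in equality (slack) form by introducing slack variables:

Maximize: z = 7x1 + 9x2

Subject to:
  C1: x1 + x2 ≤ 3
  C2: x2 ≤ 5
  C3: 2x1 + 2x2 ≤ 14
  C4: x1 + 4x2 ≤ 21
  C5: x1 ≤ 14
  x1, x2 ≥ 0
max z = 7x1 + 9x2

s.t.
  x1 + x2 + s1 = 3
  x2 + s2 = 5
  2x1 + 2x2 + s3 = 14
  x1 + 4x2 + s4 = 21
  x1 + s5 = 14
  x1, x2, s1, s2, s3, s4, s5 ≥ 0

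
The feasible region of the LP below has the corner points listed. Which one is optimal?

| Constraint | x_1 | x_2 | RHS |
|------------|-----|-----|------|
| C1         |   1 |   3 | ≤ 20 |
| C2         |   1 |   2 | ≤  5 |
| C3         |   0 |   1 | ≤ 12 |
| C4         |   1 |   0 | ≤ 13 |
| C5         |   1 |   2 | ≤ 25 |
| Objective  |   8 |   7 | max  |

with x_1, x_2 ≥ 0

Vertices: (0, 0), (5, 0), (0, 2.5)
Evaluating z = 8x_1 + 7x_2 at each vertex:
  (0, 0): z = 0
  (5, 0): z = 40
  (0, 2.5): z = 17.5

The largest value is z = 40, attained at (5, 0).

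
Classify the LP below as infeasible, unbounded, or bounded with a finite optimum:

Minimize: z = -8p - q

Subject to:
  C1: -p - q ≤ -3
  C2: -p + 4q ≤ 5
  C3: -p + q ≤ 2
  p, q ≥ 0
Feasible point: (2, 1) satisfies every constraint, so the LP is feasible.
Direction d = (1, 0): for each constraint row a, a·d ≤ 0 —
  (-1)(1) + (-1)(0) = -1 ≤ 0
  (-1)(1) + (4)(0) = -1 ≤ 0
  (-1)(1) + (1)(0) = -1 ≤ 0
and d ≥ 0, so (2, 1) + t·d stays feasible for every t ≥ 0. Along this ray z = -8p - q changes by -8 per unit t, so z → −∞.

The LP is unbounded; z can be made arbitrarily small.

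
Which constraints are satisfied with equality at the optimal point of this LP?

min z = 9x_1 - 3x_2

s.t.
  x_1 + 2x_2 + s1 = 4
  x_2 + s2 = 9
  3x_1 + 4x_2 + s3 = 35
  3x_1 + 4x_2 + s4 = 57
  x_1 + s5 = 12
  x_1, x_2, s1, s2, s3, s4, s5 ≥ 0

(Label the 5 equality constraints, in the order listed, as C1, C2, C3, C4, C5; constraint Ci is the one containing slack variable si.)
Optimal: x_1 = 0, x_2 = 2
Binding: C1, x_1 ≥ 0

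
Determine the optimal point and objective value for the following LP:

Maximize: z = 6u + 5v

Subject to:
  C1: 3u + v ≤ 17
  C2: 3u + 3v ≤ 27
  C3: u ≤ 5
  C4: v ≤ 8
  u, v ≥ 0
u = 4, v = 5, z = 49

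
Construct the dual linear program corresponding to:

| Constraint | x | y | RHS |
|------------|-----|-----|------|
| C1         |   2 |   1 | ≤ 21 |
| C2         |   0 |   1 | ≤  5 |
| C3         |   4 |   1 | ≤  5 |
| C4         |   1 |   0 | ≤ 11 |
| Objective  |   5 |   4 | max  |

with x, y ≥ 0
Minimize: z = 21y1 + 5y2 + 5y3 + 11y4

Subject to:
  C1: -2y1 - 4y3 - y4 ≤ -5
  C2: -y1 - y2 - y3 ≤ -4
  y1, y2, y3, y4 ≥ 0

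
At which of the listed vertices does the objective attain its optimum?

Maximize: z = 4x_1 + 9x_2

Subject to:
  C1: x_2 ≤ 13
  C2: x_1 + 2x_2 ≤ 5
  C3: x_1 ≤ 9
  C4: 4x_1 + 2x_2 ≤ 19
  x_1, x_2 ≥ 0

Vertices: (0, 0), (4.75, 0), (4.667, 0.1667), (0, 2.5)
(0, 2.5) with z = 22.5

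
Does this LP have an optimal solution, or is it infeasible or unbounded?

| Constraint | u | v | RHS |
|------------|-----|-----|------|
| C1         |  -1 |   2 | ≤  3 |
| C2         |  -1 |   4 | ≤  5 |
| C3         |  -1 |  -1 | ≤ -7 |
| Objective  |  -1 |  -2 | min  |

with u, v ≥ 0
Feasible point: (5, 2) satisfies every constraint, so the LP is feasible.
Direction d = (1, 0): for each constraint row a, a·d ≤ 0 —
  (-1)(1) + (2)(0) = -1 ≤ 0
  (-1)(1) + (4)(0) = -1 ≤ 0
  (-1)(1) + (-1)(0) = -1 ≤ 0
and d ≥ 0, so (5, 2) + t·d stays feasible for every t ≥ 0. Along this ray z = -u - 2v changes by -1 per unit t, so z → −∞.

Unbounded: there is a feasible ray along which z → −∞.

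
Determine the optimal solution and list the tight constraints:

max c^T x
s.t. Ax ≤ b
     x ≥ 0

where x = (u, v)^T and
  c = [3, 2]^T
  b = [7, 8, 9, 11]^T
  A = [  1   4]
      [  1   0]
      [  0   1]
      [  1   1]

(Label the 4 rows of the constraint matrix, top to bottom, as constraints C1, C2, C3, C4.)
Optimal: u = 7, v = 0
Slack at optimum:
  C1: slack = 0 (binding)
  C2: slack = 1
  C3: slack = 9
  C4: slack = 4
  u ≥ 0: u = 7
  v ≥ 0: v = 0 (binding)
Binding constraints: C1, v ≥ 0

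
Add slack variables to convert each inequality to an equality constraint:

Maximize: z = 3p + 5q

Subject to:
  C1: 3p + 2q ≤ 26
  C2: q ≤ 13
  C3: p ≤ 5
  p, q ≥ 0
max z = 3p + 5q

s.t.
  3p + 2q + s1 = 26
  q + s2 = 13
  p + s3 = 5
  p, q, s1, s2, s3 ≥ 0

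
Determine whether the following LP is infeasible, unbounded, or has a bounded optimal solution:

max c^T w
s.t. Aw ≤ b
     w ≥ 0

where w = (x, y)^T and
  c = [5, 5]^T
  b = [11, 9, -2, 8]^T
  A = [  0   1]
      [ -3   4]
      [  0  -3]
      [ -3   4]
Feasible point: (0, 1) satisfies every constraint, so the LP is feasible.
Direction d = (1, 0): for each constraint row a, a·d ≤ 0 —
  (0)(1) + (1)(0) = 0 ≤ 0
  (-3)(1) + (4)(0) = -3 ≤ 0
  (0)(1) + (-3)(0) = 0 ≤ 0
  (-3)(1) + (4)(0) = -3 ≤ 0
and d ≥ 0, so (0, 1) + t·d stays feasible for every t ≥ 0. Along this ray z = 5x + 5y changes by 5 per unit t, so z → +∞.

Unbounded — the objective can increase without bound over the feasible region.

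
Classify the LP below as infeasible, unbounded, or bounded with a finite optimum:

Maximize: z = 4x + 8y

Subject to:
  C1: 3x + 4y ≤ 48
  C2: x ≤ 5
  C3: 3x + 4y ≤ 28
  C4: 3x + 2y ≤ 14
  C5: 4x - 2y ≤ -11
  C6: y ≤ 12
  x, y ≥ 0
The point (0, 7) satisfies every constraint, so the LP is feasible; the constraints give x ≤ 5 and y ≤ 12, which with x, y ≥ 0 keep the feasible region inside a bounded box. A feasible, bounded LP attains a finite optimum at a vertex.

Bounded optimum: z* = 56 at (0, 7).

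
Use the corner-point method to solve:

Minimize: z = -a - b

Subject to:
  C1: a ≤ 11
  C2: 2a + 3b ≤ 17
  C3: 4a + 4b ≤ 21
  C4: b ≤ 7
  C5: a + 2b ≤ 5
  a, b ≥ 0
Each vertex is the intersection of two constraint boundaries that also satisfies all remaining constraints:
  a = 0 and b = 0 → (0, 0)
  a + 2b = 5 and b = 0 → (5, 0)
  a + 2b = 5 and a = 0 → (0, 2.5)

Evaluating z = -a - b at each vertex:
  (0, 0): z = 0
  (5, 0): z = -5
  (0, 2.5): z = -2.5

The minimum is at (5, 0) with z = -5.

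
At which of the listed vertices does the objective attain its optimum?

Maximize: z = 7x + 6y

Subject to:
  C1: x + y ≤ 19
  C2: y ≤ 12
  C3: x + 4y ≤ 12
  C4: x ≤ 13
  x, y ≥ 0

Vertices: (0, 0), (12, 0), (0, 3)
Evaluating z = 7x + 6y at each vertex:
  (0, 0): z = 0
  (12, 0): z = 84
  (0, 3): z = 18

The largest value is z = 84, attained at (12, 0).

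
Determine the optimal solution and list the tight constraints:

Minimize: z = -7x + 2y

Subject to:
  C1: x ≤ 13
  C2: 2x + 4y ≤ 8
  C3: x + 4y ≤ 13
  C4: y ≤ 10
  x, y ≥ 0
Optimal: x = 4, y = 0
Binding: C2, y ≥ 0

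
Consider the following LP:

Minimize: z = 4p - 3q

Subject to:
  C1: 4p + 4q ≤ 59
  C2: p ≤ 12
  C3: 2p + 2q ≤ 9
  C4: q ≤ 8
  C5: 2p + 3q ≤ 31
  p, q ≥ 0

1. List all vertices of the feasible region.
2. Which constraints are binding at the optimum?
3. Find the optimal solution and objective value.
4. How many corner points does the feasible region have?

1. (0, 0), (4.5, 0), (0, 4.5)
2. C3, p ≥ 0
3. p = 0, q = 4.5, z = -13.5
4. 3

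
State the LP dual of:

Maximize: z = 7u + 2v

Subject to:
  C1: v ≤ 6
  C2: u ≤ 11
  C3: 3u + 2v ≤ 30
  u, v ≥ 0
Minimize: z = 6y1 + 11y2 + 30y3

Subject to:
  C1: -y2 - 3y3 ≤ -7
  C2: -y1 - 2y3 ≤ -2
  y1, y2, y3 ≥ 0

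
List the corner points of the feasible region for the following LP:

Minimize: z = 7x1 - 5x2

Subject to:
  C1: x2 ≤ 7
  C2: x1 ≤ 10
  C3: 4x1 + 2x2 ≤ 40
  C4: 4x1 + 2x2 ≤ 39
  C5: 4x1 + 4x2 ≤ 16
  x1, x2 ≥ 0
Each vertex is the intersection of two constraint boundaries that also satisfies all remaining constraints:
  x1 = 0 and x2 = 0 → (0, 0)
  4x1 + 4x2 = 16 and x2 = 0 → (4, 0)
  4x1 + 4x2 = 16 and x1 = 0 → (0, 4)

Vertices: (0, 0), (4, 0), (0, 4)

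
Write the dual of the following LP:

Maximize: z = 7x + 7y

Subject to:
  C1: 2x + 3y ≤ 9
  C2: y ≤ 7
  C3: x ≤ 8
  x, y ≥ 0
Minimize: z = 9y1 + 7y2 + 8y3

Subject to:
  C1: -2y1 - y3 ≤ -7
  C2: -3y1 - y2 ≤ -7
  y1, y2, y3 ≥ 0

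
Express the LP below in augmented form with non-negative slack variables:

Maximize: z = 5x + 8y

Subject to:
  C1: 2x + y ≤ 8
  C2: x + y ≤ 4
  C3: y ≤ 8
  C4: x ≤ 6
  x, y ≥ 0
max z = 5x + 8y

s.t.
  2x + y + s1 = 8
  x + y + s2 = 4
  y + s3 = 8
  x + s4 = 6
  x, y, s1, s2, s3, s4 ≥ 0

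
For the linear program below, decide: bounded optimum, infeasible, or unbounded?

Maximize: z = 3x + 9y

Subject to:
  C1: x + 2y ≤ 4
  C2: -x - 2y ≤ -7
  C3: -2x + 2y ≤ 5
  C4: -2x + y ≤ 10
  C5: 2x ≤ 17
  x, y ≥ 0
C1 requires x + 2y ≤ 4, while C2 (-x - 2y ≤ -7) is equivalent to x + 2y ≥ 7. Together they would need 7 ≤ x + 2y ≤ 4, which is impossible since 7 > 4. No point satisfies all constraints.

The feasible region is empty; the LP is infeasible.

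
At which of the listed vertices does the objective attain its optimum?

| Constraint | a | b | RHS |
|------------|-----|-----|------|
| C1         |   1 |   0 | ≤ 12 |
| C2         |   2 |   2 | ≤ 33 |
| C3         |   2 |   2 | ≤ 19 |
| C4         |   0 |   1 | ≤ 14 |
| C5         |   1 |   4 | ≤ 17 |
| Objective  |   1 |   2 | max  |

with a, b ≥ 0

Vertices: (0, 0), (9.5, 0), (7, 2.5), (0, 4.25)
Evaluating z = a + 2b at each vertex:
  (0, 0): z = 0
  (9.5, 0): z = 9.5
  (7, 2.5): z = 12
  (0, 4.25): z = 8.5

The largest value is z = 12, attained at (7, 2.5).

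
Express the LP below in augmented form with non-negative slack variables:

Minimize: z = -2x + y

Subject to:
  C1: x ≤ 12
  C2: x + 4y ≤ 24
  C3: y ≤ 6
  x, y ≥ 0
min z = -2x + y

s.t.
  x + s1 = 12
  x + 4y + s2 = 24
  y + s3 = 6
  x, y, s1, s2, s3 ≥ 0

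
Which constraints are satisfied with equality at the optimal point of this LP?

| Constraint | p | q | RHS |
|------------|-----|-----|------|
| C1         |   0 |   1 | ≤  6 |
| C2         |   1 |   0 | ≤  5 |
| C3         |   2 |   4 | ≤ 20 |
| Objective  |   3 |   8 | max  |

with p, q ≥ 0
Optimal: p = 0, q = 5
Binding: C3, p ≥ 0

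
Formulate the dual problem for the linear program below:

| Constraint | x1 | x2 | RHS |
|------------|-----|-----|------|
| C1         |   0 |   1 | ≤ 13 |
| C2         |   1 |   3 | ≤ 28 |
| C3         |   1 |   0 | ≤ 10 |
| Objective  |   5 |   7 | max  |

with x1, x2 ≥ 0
Minimize: z = 13y1 + 28y2 + 10y3

Subject to:
  C1: -y2 - y3 ≤ -5
  C2: -y1 - 3y2 ≤ -7
  y1, y2, y3 ≥ 0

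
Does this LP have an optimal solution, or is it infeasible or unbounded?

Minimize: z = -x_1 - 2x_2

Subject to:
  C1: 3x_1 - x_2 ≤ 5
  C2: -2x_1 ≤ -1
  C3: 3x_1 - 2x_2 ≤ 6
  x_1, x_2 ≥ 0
Feasible point: (1, 0) satisfies every constraint, so the LP is feasible.
Direction d = (0, 1): for each constraint row a, a·d ≤ 0 —
  (3)(0) + (-1)(1) = -1 ≤ 0
  (-2)(0) + (0)(1) = 0 ≤ 0
  (3)(0) + (-2)(1) = -2 ≤ 0
and d ≥ 0, so (1, 0) + t·d stays feasible for every t ≥ 0. Along this ray z = -x_1 - 2x_2 changes by -2 per unit t, so z → −∞.

Unbounded: there is a feasible ray along which z → −∞.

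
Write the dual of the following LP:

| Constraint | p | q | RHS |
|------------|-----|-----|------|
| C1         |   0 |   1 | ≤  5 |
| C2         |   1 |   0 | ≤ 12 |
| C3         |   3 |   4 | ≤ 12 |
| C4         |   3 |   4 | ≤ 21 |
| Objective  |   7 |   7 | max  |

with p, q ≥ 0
Minimize: z = 5y1 + 12y2 + 12y3 + 21y4

Subject to:
  C1: -y2 - 3y3 - 3y4 ≤ -7
  C2: -y1 - 4y3 - 4y4 ≤ -7
  y1, y2, y3, y4 ≥ 0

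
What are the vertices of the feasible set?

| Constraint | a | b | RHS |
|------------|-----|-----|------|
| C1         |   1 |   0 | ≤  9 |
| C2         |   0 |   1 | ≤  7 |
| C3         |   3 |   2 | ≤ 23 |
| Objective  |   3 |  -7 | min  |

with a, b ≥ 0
Each vertex is the intersection of two constraint boundaries that also satisfies all remaining constraints:
  a = 0 and b = 0 → (0, 0)
  3a + 2b = 23 and b = 0 → (7.667, 0)
  b = 7 and 3a + 2b = 23 → (3, 7)
  b = 7 and a = 0 → (0, 7)

Vertices: (0, 0), (7.667, 0), (3, 7), (0, 7)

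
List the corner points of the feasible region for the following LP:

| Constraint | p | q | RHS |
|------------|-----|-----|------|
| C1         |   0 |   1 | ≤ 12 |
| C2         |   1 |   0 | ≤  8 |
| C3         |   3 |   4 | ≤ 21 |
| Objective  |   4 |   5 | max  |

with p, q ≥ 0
Each vertex is the intersection of two constraint boundaries that also satisfies all remaining constraints:
  p = 0 and q = 0 → (0, 0)
  3p + 4q = 21 and q = 0 → (7, 0)
  3p + 4q = 21 and p = 0 → (0, 5.25)

Vertices: (0, 0), (7, 0), (0, 5.25)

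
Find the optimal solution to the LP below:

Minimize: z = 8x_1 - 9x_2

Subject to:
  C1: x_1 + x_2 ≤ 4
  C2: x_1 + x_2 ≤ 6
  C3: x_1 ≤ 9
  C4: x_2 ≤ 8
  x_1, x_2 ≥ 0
x_1 = 0, x_2 = 4, z = -36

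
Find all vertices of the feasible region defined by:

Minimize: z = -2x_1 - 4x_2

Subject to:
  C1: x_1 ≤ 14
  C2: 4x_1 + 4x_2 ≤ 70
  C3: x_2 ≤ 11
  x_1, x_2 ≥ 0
Each vertex is the intersection of two constraint boundaries that also satisfies all remaining constraints:
  x_1 = 0 and x_2 = 0 → (0, 0)
  x_1 = 14 and x_2 = 0 → (14, 0)
  x_1 = 14 and 4x_1 + 4x_2 = 70 → (14, 3.5)
  4x_1 + 4x_2 = 70 and x_2 = 11 → (6.5, 11)
  x_2 = 11 and x_1 = 0 → (0, 11)

Vertices: (0, 0), (14, 0), (14, 3.5), (6.5, 11), (0, 11)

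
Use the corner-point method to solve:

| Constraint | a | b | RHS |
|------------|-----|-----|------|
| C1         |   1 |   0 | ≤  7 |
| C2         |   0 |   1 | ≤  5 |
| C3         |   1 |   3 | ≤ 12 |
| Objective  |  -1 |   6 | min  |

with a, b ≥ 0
a = 7, b = 0, z = -7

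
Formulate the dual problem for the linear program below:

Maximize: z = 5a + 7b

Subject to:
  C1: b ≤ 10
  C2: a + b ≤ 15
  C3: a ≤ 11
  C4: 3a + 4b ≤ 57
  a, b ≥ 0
Minimize: z = 10y1 + 15y2 + 11y3 + 57y4

Subject to:
  C1: -y2 - y3 - 3y4 ≤ -5
  C2: -y1 - y2 - 4y4 ≤ -7
  y1, y2, y3, y4 ≥ 0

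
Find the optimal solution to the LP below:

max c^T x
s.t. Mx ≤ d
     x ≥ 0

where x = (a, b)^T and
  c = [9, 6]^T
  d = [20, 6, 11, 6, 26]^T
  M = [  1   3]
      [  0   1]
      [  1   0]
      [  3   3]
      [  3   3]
a = 2, b = 0, z = 18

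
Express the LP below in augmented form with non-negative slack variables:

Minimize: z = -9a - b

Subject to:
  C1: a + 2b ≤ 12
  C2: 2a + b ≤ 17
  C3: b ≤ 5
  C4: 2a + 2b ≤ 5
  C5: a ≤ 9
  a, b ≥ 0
min z = -9a - b

s.t.
  a + 2b + s1 = 12
  2a + b + s2 = 17
  b + s3 = 5
  2a + 2b + s4 = 5
  a + s5 = 9
  a, b, s1, s2, s3, s4, s5 ≥ 0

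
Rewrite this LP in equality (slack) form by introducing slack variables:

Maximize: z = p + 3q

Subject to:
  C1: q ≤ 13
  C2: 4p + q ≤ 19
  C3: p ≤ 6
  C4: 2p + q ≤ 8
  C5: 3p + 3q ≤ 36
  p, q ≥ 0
max z = p + 3q

s.t.
  q + s1 = 13
  4p + q + s2 = 19
  p + s3 = 6
  2p + q + s4 = 8
  3p + 3q + s5 = 36
  p, q, s1, s2, s3, s4, s5 ≥ 0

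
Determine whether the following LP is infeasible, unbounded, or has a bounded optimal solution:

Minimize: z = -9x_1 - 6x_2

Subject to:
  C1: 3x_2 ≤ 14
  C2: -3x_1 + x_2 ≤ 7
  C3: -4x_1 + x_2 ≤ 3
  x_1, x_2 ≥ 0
Feasible point: (0, 0) satisfies every constraint, so the LP is feasible.
Direction d = (1, 0): for each constraint row a, a·d ≤ 0 —
  (0)(1) + (3)(0) = 0 ≤ 0
  (-3)(1) + (1)(0) = -3 ≤ 0
  (-4)(1) + (1)(0) = -4 ≤ 0
and d ≥ 0, so (0, 0) + t·d stays feasible for every t ≥ 0. Along this ray z = -9x_1 - 6x_2 changes by -9 per unit t, so z → −∞.

Unbounded: there is a feasible ray along which z → −∞.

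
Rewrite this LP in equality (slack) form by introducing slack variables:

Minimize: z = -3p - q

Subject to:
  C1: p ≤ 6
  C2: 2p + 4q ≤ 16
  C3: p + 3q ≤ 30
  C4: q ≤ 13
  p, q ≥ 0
min z = -3p - q

s.t.
  p + s1 = 6
  2p + 4q + s2 = 16
  p + 3q + s3 = 30
  q + s4 = 13
  p, q, s1, s2, s3, s4 ≥ 0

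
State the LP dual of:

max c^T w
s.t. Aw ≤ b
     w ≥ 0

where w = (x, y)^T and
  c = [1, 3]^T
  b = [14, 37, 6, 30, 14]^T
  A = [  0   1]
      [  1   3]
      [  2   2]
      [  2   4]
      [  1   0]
Minimize: z = 14y1 + 37y2 + 6y3 + 30y4 + 14y5

Subject to:
  C1: -y2 - 2y3 - 2y4 - y5 ≤ -1
  C2: -y1 - 3y2 - 2y3 - 4y4 ≤ -3
  y1, y2, y3, y4, y5 ≥ 0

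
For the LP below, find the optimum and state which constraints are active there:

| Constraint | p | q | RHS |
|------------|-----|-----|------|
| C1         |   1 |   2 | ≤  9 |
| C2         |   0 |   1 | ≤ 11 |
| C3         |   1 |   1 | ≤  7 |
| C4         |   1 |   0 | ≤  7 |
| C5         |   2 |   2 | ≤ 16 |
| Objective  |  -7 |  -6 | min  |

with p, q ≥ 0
Optimal: p = 7, q = 0
Slack at optimum:
  C1: slack = 2
  C2: slack = 11
  C3: slack = 0 (binding)
  C4: slack = 0 (binding)
  C5: slack = 2
  p ≥ 0: p = 7
  q ≥ 0: q = 0 (binding)
Binding constraints: C3, C4, q ≥ 0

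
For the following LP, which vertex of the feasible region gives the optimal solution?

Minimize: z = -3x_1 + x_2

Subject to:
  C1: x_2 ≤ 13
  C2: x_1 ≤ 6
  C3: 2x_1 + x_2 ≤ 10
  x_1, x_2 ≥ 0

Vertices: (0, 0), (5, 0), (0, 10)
(5, 0) with z = -15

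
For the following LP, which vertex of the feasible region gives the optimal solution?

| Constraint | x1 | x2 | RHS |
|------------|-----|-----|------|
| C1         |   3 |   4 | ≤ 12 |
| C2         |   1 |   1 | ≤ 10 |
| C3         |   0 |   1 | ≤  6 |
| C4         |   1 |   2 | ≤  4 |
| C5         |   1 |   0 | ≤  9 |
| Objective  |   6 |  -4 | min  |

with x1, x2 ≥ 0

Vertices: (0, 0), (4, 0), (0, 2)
Evaluating z = 6x1 - 4x2 at each vertex:
  (0, 0): z = 0
  (4, 0): z = 24
  (0, 2): z = -8

The smallest value is z = -8, attained at (0, 2).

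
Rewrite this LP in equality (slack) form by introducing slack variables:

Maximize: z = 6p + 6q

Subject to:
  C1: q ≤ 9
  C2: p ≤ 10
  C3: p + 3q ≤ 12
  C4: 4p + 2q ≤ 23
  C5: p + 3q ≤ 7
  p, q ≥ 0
max z = 6p + 6q

s.t.
  q + s1 = 9
  p + s2 = 10
  p + 3q + s3 = 12
  4p + 2q + s4 = 23
  p + 3q + s5 = 7
  p, q, s1, s2, s3, s4, s5 ≥ 0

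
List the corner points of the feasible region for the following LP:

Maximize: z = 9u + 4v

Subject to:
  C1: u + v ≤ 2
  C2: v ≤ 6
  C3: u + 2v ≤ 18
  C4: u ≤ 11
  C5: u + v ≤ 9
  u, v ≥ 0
Each vertex is the intersection of two constraint boundaries that also satisfies all remaining constraints:
  u = 0 and v = 0 → (0, 0)
  u + v = 2 and v = 0 → (2, 0)
  u + v = 2 and u = 0 → (0, 2)

Vertices: (0, 0), (2, 0), (0, 2)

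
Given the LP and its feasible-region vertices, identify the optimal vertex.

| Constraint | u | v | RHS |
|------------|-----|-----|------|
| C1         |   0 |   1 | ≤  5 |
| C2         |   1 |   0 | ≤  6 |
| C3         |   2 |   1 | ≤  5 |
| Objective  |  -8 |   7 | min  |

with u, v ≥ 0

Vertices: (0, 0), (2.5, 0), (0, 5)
Evaluating z = -8u + 7v at each vertex:
  (0, 0): z = 0
  (2.5, 0): z = -20
  (0, 5): z = 35

The smallest value is z = -20, attained at (2.5, 0).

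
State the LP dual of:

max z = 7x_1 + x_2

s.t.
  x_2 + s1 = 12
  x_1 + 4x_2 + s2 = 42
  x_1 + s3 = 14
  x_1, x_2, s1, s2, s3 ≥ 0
Minimize: z = 12y1 + 42y2 + 14y3

Subject to:
  C1: -y2 - y3 ≤ -7
  C2: -y1 - 4y2 ≤ -1
  y1, y2, y3 ≥ 0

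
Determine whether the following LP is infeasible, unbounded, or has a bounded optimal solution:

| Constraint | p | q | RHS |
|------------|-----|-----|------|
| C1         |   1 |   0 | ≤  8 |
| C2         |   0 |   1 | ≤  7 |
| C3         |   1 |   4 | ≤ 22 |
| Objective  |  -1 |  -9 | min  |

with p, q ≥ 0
The point (0, 5.5) satisfies every constraint, so the LP is feasible; the constraints give p ≤ 8 and q ≤ 7, which with p, q ≥ 0 keep the feasible region inside a bounded box. A feasible, bounded LP attains a finite optimum at a vertex.

Evaluating z = -p - 9q at each vertex:
  (0, 0): z = 0
  (8, 0): z = -8
  (8, 3.5): z = -39.5
  (0, 5.5): z = -49.5

Feasible with finite optimum z* = -49.5 at (0, 5.5).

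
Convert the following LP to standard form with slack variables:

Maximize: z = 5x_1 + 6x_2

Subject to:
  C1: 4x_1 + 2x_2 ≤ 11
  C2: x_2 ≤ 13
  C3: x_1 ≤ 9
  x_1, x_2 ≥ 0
max z = 5x_1 + 6x_2

s.t.
  4x_1 + 2x_2 + s1 = 11
  x_2 + s2 = 13
  x_1 + s3 = 9
  x_1, x_2, s1, s2, s3 ≥ 0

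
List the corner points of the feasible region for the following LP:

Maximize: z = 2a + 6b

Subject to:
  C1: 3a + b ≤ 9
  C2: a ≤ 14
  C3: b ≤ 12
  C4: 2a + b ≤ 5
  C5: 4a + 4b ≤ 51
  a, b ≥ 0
Each vertex is the intersection of two constraint boundaries that also satisfies all remaining constraints:
  a = 0 and b = 0 → (0, 0)
  2a + b = 5 and b = 0 → (2.5, 0)
  2a + b = 5 and a = 0 → (0, 5)

Vertices: (0, 0), (2.5, 0), (0, 5)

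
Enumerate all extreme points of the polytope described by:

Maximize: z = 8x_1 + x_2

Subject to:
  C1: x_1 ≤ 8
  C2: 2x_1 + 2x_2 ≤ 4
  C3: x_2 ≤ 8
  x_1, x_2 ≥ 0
Each vertex is the intersection of two constraint boundaries that also satisfies all remaining constraints:
  x_1 = 0 and x_2 = 0 → (0, 0)
  2x_1 + 2x_2 = 4 and x_2 = 0 → (2, 0)
  2x_1 + 2x_2 = 4 and x_1 = 0 → (0, 2)

Vertices: (0, 0), (2, 0), (0, 2)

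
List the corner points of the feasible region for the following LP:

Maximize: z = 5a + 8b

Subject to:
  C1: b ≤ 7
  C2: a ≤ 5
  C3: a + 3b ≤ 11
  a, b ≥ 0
Each vertex is the intersection of two constraint boundaries that also satisfies all remaining constraints:
  a = 0 and b = 0 → (0, 0)
  a = 5 and b = 0 → (5, 0)
  a = 5 and a + 3b = 11 → (5, 2)
  a + 3b = 11 and a = 0 → (0, 3.667)

Vertices: (0, 0), (5, 0), (5, 2), (0, 3.667)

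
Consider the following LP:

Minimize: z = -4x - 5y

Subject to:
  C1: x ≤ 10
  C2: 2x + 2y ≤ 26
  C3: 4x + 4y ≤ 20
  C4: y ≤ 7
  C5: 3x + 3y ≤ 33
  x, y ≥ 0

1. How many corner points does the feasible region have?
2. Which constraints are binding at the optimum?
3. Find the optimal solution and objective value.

1. 3
2. C3, x ≥ 0
3. x = 0, y = 5, z = -25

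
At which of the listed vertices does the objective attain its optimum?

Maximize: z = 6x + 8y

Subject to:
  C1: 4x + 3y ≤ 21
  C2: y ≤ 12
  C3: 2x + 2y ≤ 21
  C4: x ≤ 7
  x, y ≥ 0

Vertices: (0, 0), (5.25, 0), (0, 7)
Evaluating z = 6x + 8y at each vertex:
  (0, 0): z = 0
  (5.25, 0): z = 31.5
  (0, 7): z = 56

The largest value is z = 56, attained at (0, 7).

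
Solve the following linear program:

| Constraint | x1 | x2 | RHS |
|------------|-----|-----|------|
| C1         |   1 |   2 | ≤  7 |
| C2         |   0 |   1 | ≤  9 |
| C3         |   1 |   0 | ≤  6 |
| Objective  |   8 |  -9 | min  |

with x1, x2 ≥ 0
Each vertex is the intersection of two constraint boundaries that also satisfies all remaining constraints:
  x1 = 0 and x2 = 0 → (0, 0)
  x1 = 6 and x2 = 0 → (6, 0)
  x1 + 2x2 = 7 and x1 = 6 → (6, 0.5)
  x1 + 2x2 = 7 and x1 = 0 → (0, 3.5)

Evaluating z = 8x1 - 9x2 at each vertex:
  (0, 0): z = 0
  (6, 0): z = 48
  (6, 0.5): z = 43.5
  (0, 3.5): z = -31.5

The minimum is at (0, 3.5) with z = -31.5.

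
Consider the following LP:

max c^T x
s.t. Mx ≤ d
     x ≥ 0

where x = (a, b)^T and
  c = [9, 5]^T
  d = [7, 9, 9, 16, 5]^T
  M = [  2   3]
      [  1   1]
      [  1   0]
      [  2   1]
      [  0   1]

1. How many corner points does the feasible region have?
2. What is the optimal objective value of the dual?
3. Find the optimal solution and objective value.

1. 3
2. 31.5 (by strong duality, equal to the primal optimum)
3. a = 3.5, b = 0, z = 31.5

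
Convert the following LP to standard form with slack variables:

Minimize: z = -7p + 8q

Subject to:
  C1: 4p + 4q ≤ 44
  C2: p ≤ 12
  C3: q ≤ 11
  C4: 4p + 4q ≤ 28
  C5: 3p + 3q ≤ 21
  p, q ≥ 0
min z = -7p + 8q

s.t.
  4p + 4q + s1 = 44
  p + s2 = 12
  q + s3 = 11
  4p + 4q + s4 = 28
  3p + 3q + s5 = 21
  p, q, s1, s2, s3, s4, s5 ≥ 0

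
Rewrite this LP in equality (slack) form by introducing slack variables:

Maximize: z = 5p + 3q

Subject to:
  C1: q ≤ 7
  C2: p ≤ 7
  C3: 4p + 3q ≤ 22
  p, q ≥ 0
max z = 5p + 3q

s.t.
  q + s1 = 7
  p + s2 = 7
  4p + 3q + s3 = 22
  p, q, s1, s2, s3 ≥ 0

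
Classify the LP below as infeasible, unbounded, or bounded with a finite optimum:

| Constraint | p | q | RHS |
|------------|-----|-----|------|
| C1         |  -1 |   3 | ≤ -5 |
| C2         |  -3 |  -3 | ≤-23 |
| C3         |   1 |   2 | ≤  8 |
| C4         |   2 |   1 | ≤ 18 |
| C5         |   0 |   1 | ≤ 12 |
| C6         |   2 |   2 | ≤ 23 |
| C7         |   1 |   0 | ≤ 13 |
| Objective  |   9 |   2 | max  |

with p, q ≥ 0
The point (8, 0) satisfies every constraint, so the LP is feasible; the constraints give p ≤ 13 and q ≤ 12, which with p, q ≥ 0 keep the feasible region inside a bounded box. A feasible, bounded LP attains a finite optimum at a vertex.

Evaluating z = 9p + 2q at each vertex:
  (7.667, 0): z = 69
  (8, 0): z = 72
  (7.333, 0.3333): z = 66.67

The LP has an optimal solution: (8, 0) with z = 72.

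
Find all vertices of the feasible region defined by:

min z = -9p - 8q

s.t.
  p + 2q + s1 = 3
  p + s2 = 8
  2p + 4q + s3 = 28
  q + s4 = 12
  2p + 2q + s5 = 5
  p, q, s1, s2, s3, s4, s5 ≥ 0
Each vertex is the intersection of two constraint boundaries that also satisfies all remaining constraints:
  p = 0 and q = 0 → (0, 0)
  2p + 2q = 5 and q = 0 → (2.5, 0)
  p + 2q = 3 and 2p + 2q = 5 → (2, 0.5)
  p + 2q = 3 and p = 0 → (0, 1.5)

Vertices: (0, 0), (2.5, 0), (2, 0.5), (0, 1.5)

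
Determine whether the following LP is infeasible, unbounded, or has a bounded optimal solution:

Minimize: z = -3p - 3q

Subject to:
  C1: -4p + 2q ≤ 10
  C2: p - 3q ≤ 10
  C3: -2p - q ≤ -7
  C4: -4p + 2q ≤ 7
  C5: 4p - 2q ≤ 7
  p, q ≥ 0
Feasible point: (2, 3) satisfies every constraint, so the LP is feasible.
Direction d = (1, 2): for each constraint row a, a·d ≤ 0 —
  (-4)(1) + (2)(2) = 0 ≤ 0
  (1)(1) + (-3)(2) = -5 ≤ 0
  (-2)(1) + (-1)(2) = -4 ≤ 0
  (-4)(1) + (2)(2) = 0 ≤ 0
  (4)(1) + (-2)(2) = 0 ≤ 0
and d ≥ 0, so (2, 3) + t·d stays feasible for every t ≥ 0. Along this ray z = -3p - 3q changes by -9 per unit t, so z → −∞.

The LP is unbounded; z can be made arbitrarily small.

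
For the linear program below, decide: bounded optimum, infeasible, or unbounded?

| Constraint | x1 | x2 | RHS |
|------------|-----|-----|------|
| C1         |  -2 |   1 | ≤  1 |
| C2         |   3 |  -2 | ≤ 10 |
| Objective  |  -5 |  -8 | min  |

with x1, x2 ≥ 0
Feasible point: (0, 0) satisfies every constraint, so the LP is feasible.
Direction d = (1, 2): for each constraint row a, a·d ≤ 0 —
  (-2)(1) + (1)(2) = 0 ≤ 0
  (3)(1) + (-2)(2) = -1 ≤ 0
and d ≥ 0, so (0, 0) + t·d stays feasible for every t ≥ 0. Along this ray z = -5x1 - 8x2 changes by -21 per unit t, so z → −∞.

Unbounded: there is a feasible ray along which z → −∞.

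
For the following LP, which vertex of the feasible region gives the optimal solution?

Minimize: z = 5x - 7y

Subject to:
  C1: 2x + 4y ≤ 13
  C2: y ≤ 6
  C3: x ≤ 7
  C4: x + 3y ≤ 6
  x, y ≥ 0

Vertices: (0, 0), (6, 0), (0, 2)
(0, 2) with z = -14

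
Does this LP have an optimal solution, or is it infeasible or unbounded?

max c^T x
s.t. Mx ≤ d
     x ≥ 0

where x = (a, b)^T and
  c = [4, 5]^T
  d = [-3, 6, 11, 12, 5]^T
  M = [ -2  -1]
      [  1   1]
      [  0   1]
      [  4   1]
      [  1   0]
The point (0, 6) satisfies every constraint, so the LP is feasible; the constraints give a ≤ 5 and b ≤ 11, which with a, b ≥ 0 keep the feasible region inside a bounded box. A feasible, bounded LP attains a finite optimum at a vertex.

The LP has an optimal solution: (0, 6) with z = 30.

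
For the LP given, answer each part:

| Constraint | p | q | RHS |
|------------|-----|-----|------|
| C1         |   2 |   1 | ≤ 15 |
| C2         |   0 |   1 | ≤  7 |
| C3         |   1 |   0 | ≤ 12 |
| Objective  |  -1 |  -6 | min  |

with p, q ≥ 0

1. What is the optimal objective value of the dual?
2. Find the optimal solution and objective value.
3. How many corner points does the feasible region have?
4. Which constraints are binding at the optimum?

1. -46 (by strong duality, equal to the primal optimum)
2. p = 4, q = 7, z = -46
3. 4
4. C1, C2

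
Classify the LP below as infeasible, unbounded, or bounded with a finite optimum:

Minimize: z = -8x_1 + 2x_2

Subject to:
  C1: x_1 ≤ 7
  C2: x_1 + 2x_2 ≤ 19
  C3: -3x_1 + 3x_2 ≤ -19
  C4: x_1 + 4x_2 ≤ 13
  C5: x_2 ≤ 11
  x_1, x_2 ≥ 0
The point (7, 0) satisfies every constraint, so the LP is feasible; the constraints give x_1 ≤ 7 and x_2 ≤ 11, which with x_1, x_2 ≥ 0 keep the feasible region inside a bounded box. A feasible, bounded LP attains a finite optimum at a vertex.

The LP has an optimal solution: (7, 0) with z = -56.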